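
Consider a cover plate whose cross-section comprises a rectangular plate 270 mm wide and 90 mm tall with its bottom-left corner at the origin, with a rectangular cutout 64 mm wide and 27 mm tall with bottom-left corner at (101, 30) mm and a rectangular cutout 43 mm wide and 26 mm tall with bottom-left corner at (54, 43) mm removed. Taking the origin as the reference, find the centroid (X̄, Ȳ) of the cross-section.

Part | A | x̄ᵢ | ȳᵢ | A·x̄ᵢ | A·ȳᵢ
plate | 24300.00 | 135.00 | 45.00 | 3280500.00 | 1093500.00
hole 1 | -1728.00 | 133.00 | 43.50 | -229824.00 | -75168.00
hole 2 | -1118.00 | 75.50 | 56.00 | -84409.00 | -62608.00
Σ | 21454.00 |  |  | 2966267.00 | 955724.00
X̄ = 2966267.00 / 21454.00 = 138.26 mm
Ȳ = 955724.00 / 21454.00 = 44.55 mm

X̄ = 138.26 mm, Ȳ = 44.55 mm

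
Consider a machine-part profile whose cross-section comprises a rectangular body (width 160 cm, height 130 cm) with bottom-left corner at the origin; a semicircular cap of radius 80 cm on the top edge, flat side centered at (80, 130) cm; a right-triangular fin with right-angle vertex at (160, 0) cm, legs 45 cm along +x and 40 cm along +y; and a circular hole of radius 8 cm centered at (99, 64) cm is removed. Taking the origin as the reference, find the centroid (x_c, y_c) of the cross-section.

Part | A | x̄ᵢ | ȳᵢ | A·x̄ᵢ | A·ȳᵢ
rectangular body | 20800.00 | 80.00 | 65.00 | 1664000.00 | 1352000.00
semicircular top | 10053.10 | 80.00 | 163.95 | 804247.72 | 1648235.88
triangular fin | 900.00 | 175.00 | 13.33 | 157500.00 | 12000.00
hole | -201.06 | 99.00 | 64.00 | -19905.13 | -12867.96
Σ | 31552.03 |  |  | 2605842.59 | 2999367.91
x_c = 2605842.59 / 31552.03 = 82.59 cm
y_c = 2999367.91 / 31552.03 = 95.06 cm

x_c = 82.59 cm, y_c = 95.06 cm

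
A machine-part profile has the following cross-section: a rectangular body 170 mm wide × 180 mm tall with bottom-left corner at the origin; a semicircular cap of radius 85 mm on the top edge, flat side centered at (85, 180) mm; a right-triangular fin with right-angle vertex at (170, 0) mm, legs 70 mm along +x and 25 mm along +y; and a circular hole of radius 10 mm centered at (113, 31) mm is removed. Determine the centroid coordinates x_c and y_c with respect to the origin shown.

Part | A | x̄ᵢ | ȳᵢ | A·x̄ᵢ | A·ȳᵢ
rectangular body | 30600.00 | 85.00 | 90.00 | 2601000.00 | 2754000.00
semicircular top | 11349.00 | 85.00 | 216.08 | 964665.29 | 2452237.29
triangular fin | 875.00 | 193.33 | 8.33 | 169166.67 | 7291.67
hole | -314.16 | 113.00 | 31.00 | -35500.00 | -9738.94
Σ | 42509.84 |  |  | 3699331.96 | 5203790.02
x_c = 3699331.96 / 42509.84 = 87.02 mm
y_c = 5203790.02 / 42509.84 = 122.41 mm

x_c = 87.02 mm, y_c = 122.41 mm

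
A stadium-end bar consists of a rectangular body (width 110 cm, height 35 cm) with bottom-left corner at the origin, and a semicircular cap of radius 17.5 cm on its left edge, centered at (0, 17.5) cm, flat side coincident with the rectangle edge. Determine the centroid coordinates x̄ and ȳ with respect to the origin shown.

x̄ = 48.07 cm, ȳ = 17.50 cm

Part | A | x̄ᵢ | ȳᵢ | A·x̄ᵢ | A·ȳᵢ
rectangular body | 3850.00 | 55.00 | 17.50 | 211750.00 | 67375.00
semicircular end | 481.06 | -7.43 | 17.50 | -3572.92 | 8418.49
Σ | 4331.06 |  |  | 208177.08 | 75793.49
x̄ = 208177.08 / 4331.06 = 48.07 cm
ȳ = 75793.49 / 4331.06 = 17.50 cm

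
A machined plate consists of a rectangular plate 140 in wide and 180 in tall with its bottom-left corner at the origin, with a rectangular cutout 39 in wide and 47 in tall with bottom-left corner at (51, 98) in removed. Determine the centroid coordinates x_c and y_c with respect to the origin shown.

plate: A = 140 × 180 = 25200.00, centroid at (70.00, 90.00).
hole: A = −(39 × 47) = -1833.00, centroid at (70.50, 121.50).
ΣA = 23367.00 in², ΣAx_c = 1634773.50 in³, ΣAy_c = 2045290.50 in³.
x_c = 1634773.50/23367.00 = 69.96 in; y_c = 2045290.50/23367.00 = 87.53 in.

x_c = 69.96 in, y_c = 87.53 in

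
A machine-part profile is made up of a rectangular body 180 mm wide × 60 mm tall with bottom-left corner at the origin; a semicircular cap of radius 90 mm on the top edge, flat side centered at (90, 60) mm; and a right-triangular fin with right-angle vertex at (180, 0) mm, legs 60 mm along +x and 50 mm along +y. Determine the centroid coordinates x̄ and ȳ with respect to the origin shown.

rectangular body: A = 180 × 60 = 10800.00, centroid at (90.00, 30.00).
semicircular top: A = ½π·90² = 12723.45, centroid at (90.00, 98.20).
triangular fin: A = ½·60·50 = 1500.00, centroid at (200.00, 16.67).
ΣA = 25023.45 mm², ΣAx̄ = 2417110.52 mm³, ΣAȳ = 1598407.01 mm³.
x̄ = 2417110.52/25023.45 = 96.59 mm; ȳ = 1598407.01/25023.45 = 63.88 mm.

x̄ = 96.59 mm, ȳ = 63.88 mm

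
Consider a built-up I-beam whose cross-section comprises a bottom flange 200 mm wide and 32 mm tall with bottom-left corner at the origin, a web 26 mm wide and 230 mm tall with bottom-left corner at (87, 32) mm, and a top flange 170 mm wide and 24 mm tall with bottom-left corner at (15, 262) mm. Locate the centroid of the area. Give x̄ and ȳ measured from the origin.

Part | A | x̄ᵢ | ȳᵢ | A·x̄ᵢ | A·ȳᵢ
bottom flange | 6400.00 | 100.00 | 16.00 | 640000.00 | 102400.00
web | 5980.00 | 100.00 | 147.00 | 598000.00 | 879060.00
top flange | 4080.00 | 100.00 | 274.00 | 408000.00 | 1117920.00
Σ | 16460.00 |  |  | 1646000.00 | 2099380.00
x̄ = 1646000.00 / 16460.00 = 100.00 mm
ȳ = 2099380.00 / 16460.00 = 127.54 mm

x̄ = 100.00 mm, ȳ = 127.54 mm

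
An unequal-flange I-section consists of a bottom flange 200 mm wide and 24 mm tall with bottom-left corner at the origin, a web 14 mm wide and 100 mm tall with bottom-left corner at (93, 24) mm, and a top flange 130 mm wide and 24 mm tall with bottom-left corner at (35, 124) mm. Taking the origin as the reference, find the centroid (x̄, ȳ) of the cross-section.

bottom flange: A = 200 × 24 = 4800.00, centroid at (100.00, 12.00).
web: A = 14 × 100 = 1400.00, centroid at (100.00, 74.00).
top flange: A = 130 × 24 = 3120.00, centroid at (100.00, 136.00).
ΣA = 9320.00 mm²
ΣAx̄ = (4800.00)(100.00) + (1400.00)(100.00) + (3120.00)(100.00) = 932000.00 mm³
ΣAȳ = (4800.00)(12.00) + (1400.00)(74.00) + (3120.00)(136.00) = 585520.00 mm³
x̄ = 932000.00 / 9320.00 = 100.00 mm
ȳ = 585520.00 / 9320.00 = 62.82 mm

x̄ = 100.00 mm, ȳ = 62.82 mm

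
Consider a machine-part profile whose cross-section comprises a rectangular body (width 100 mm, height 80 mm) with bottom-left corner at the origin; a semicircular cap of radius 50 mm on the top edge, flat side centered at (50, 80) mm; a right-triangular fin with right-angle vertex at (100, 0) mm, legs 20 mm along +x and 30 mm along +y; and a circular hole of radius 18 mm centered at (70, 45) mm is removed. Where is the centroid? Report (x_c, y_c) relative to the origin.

x_c = 49.70 mm, y_c = 60.19 mm

Part | A | x̄ᵢ | ȳᵢ | A·x̄ᵢ | A·ȳᵢ
rectangular body | 8000.00 | 50.00 | 40.00 | 400000.00 | 320000.00
semicircular top | 3926.99 | 50.00 | 101.22 | 196349.54 | 397492.60
triangular fin | 300.00 | 106.67 | 10.00 | 32000.00 | 3000.00
hole | -1017.88 | 70.00 | 45.00 | -71251.32 | -45804.42
Σ | 11209.11 |  |  | 557098.22 | 674688.18
x_c = 557098.22 / 11209.11 = 49.70 mm
y_c = 674688.18 / 11209.11 = 60.19 mm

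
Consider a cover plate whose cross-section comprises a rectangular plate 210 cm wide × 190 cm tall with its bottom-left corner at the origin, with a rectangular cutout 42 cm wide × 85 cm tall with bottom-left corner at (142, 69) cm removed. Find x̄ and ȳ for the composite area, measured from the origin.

x̄ = 99.30 cm, ȳ = 93.38 cm

plate: A = 210 × 190 = 39900.00, centroid at (105.00, 95.00).
hole: A = −(42 × 85) = -3570.00, centroid at (163.00, 111.50).
ΣA = 36330.00 cm²
ΣAx̄ = (39900.00)(105.00) + (-3570.00)(163.00) = 3607590.00 cm³
ΣAȳ = (39900.00)(95.00) + (-3570.00)(111.50) = 3392445.00 cm³
x̄ = 3607590.00 / 36330.00 = 99.30 cm
ȳ = 3392445.00 / 36330.00 = 93.38 cm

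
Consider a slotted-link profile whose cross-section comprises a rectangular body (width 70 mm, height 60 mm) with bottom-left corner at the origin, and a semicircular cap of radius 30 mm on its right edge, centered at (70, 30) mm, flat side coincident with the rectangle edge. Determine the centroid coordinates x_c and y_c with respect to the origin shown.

Part | A | x̄ᵢ | ȳᵢ | A·x̄ᵢ | A·ȳᵢ
rectangular body | 4200.00 | 35.00 | 30.00 | 147000.00 | 126000.00
semicircular end | 1413.72 | 82.73 | 30.00 | 116960.17 | 42411.50
Σ | 5613.72 |  |  | 263960.17 | 168411.50
x_c = 263960.17 / 5613.72 = 47.02 mm
y_c = 168411.50 / 5613.72 = 30.00 mm

x_c = 47.02 mm, y_c = 30.00 mm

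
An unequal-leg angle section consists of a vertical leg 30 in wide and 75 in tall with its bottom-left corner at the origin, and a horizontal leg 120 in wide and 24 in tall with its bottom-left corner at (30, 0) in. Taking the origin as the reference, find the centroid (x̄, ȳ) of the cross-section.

x̄ = 57.11 in, ȳ = 23.18 in

vertical leg: A = 30 × 75 = 2250.00, centroid at (15.00, 37.50).
horizontal leg: A = 120 × 24 = 2880.00, centroid at (90.00, 12.00).
ΣA = 5130.00 in²
ΣAx̄ = (2250.00)(15.00) + (2880.00)(90.00) = 292950.00 in³
ΣAȳ = (2250.00)(37.50) + (2880.00)(12.00) = 118935.00 in³
x̄ = 292950.00 / 5130.00 = 57.11 in
ȳ = 118935.00 / 5130.00 = 23.18 in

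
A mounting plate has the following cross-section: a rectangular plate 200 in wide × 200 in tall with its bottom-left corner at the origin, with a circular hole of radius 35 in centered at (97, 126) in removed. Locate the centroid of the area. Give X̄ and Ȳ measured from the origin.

X̄ = 100.32 in, Ȳ = 97.23 in

plate: A = 200 × 200 = 40000.00, centroid at (100.00, 100.00).
hole: A = −π·35² = -3848.45, centroid at (97.00, 126.00).
ΣA = 36151.55 in²
ΣAX̄ = (40000.00)(100.00) + (-3848.45)(97.00) = 3626700.25 in³
ΣAȲ = (40000.00)(100.00) + (-3848.45)(126.00) = 3515095.17 in³
X̄ = 3626700.25 / 36151.55 = 100.32 in
Ȳ = 3515095.17 / 36151.55 = 97.23 in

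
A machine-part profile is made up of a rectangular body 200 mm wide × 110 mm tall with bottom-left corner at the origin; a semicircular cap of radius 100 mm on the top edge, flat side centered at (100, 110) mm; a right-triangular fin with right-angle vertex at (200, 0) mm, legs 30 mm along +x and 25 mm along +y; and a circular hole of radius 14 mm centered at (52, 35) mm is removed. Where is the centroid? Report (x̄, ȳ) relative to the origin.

rectangular body: A = 200 × 110 = 22000.00, centroid at (100.00, 55.00).
semicircular top: A = ½π·100² = 15707.96, centroid at (100.00, 152.44).
triangular fin: A = ½·30·25 = 375.00, centroid at (210.00, 8.33).
hole: A = −π·14² = -615.75, centroid at (52.00, 35.00).
ΣA = 37467.21 mm²
ΣAx̄ = (22000.00)(100.00) + (15707.96)(100.00) + (375.00)(210.00) + (-615.75)(52.00) = 3817527.21 mm³
ΣAȳ = (22000.00)(55.00) + (15707.96)(152.44) + (375.00)(8.33) + (-615.75)(35.00) = 3586116.30 mm³
x̄ = 3817527.21 / 37467.21 = 101.89 mm
ȳ = 3586116.30 / 37467.21 = 95.71 mm

x̄ = 101.89 mm, ȳ = 95.71 mm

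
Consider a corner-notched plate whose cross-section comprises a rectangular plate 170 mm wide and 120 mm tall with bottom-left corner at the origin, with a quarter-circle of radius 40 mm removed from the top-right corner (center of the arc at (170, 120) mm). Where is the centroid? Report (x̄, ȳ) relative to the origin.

Part | A | x̄ᵢ | ȳᵢ | A·x̄ᵢ | A·ȳᵢ
plate | 20400.00 | 85.00 | 60.00 | 1734000.00 | 1224000.00
removed quarter-circle | -1256.64 | 153.02 | 103.02 | -192294.97 | -129463.11
Σ | 19143.36 |  |  | 1541705.03 | 1094536.89
x̄ = 1541705.03 / 19143.36 = 80.53 mm
ȳ = 1094536.89 / 19143.36 = 57.18 mm

x̄ = 80.53 mm, ȳ = 57.18 mm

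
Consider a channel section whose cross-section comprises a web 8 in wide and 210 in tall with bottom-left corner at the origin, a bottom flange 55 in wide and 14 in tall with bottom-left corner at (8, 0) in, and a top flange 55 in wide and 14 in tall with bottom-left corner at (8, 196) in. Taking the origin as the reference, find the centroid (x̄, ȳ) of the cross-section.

web: A = 8 × 210 = 1680.00, centroid at (4.00, 105.00).
bottom flange: A = 55 × 14 = 770.00, centroid at (35.50, 7.00).
top flange: A = 55 × 14 = 770.00, centroid at (35.50, 203.00).
ΣA = 3220.00 in², ΣAx̄ = 61390.00 in³, ΣAȳ = 338100.00 in³.
x̄ = 61390.00/3220.00 = 19.07 in; ȳ = 338100.00/3220.00 = 105.00 in.

x̄ = 19.07 in, ȳ = 105.00 in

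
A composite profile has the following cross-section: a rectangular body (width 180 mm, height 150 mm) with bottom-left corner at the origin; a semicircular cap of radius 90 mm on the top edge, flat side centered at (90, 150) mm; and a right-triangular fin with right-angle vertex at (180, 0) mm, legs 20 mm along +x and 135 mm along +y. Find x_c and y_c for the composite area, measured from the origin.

rectangular body: A = 180 × 150 = 27000.00, centroid at (90.00, 75.00).
semicircular top: A = ½π·90² = 12723.45, centroid at (90.00, 188.20).
triangular fin: A = ½·20·135 = 1350.00, centroid at (186.67, 45.00).
ΣA = 41073.45 mm²
ΣAx_c = (27000.00)(90.00) + (12723.45)(90.00) + (1350.00)(186.67) = 3827110.52 mm³
ΣAy_c = (27000.00)(75.00) + (12723.45)(188.20) + (1350.00)(45.00) = 4480267.54 mm³
x_c = 3827110.52 / 41073.45 = 93.18 mm
y_c = 4480267.54 / 41073.45 = 109.08 mm

x_c = 93.18 mm, y_c = 109.08 mm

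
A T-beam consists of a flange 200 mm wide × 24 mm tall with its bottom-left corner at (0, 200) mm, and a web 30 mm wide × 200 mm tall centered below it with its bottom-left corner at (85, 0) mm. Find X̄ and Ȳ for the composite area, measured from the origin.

X̄ = 100.00 mm, Ȳ = 149.78 mm

web: A = 30 × 200 = 6000.00, centroid at (100.00, 100.00).
flange: A = 200 × 24 = 4800.00, centroid at (100.00, 212.00).
ΣA = 10800.00 mm², ΣAX̄ = 1080000.00 mm³, ΣAȲ = 1617600.00 mm³.
X̄ = 1080000.00/10800.00 = 100.00 mm; Ȳ = 1617600.00/10800.00 = 149.78 mm.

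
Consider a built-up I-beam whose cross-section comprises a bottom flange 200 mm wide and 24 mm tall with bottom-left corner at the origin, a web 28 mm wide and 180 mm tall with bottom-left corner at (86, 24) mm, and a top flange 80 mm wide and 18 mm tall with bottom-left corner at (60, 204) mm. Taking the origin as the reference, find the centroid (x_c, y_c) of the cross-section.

bottom flange: A = 200 × 24 = 4800.00, centroid at (100.00, 12.00).
web: A = 28 × 180 = 5040.00, centroid at (100.00, 114.00).
top flange: A = 80 × 18 = 1440.00, centroid at (100.00, 213.00).
ΣA = 11280.00 mm², ΣAx_c = 1128000.00 mm³, ΣAy_c = 938880.00 mm³.
x_c = 1128000.00/11280.00 = 100.00 mm; y_c = 938880.00/11280.00 = 83.23 mm.

x_c = 100.00 mm, y_c = 83.23 mm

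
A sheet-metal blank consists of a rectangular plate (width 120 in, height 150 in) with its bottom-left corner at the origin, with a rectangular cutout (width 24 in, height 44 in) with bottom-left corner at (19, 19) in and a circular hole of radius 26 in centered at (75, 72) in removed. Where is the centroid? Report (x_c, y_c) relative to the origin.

plate: A = 120 × 150 = 18000.00, centroid at (60.00, 75.00).
hole 1: A = −(24 × 44) = -1056.00, centroid at (31.00, 41.00).
hole 2: A = −π·26² = -2123.72, centroid at (75.00, 72.00).
ΣA = 14820.28 in², ΣAx_c = 887985.25 in³, ΣAy_c = 1153796.40 in³.
x_c = 887985.25/14820.28 = 59.92 in; y_c = 1153796.40/14820.28 = 77.85 in.

x_c = 59.92 in, y_c = 77.85 in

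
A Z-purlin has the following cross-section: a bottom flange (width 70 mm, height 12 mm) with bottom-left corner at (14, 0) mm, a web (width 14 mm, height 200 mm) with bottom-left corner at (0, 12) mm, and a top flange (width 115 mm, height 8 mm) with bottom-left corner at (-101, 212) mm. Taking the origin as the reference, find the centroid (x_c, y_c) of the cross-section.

x_c = 4.55 mm, y_c = 113.46 mm

bottom flange: A = 70 × 12 = 840.00, centroid at (49.00, 6.00).
web: A = 14 × 200 = 2800.00, centroid at (7.00, 112.00).
top flange: A = 115 × 8 = 920.00, centroid at (-43.50, 216.00).
ΣA = 4560.00 mm², ΣAx_c = 20740.00 mm³, ΣAy_c = 517360.00 mm³.
x_c = 20740.00/4560.00 = 4.55 mm; y_c = 517360.00/4560.00 = 113.46 mm.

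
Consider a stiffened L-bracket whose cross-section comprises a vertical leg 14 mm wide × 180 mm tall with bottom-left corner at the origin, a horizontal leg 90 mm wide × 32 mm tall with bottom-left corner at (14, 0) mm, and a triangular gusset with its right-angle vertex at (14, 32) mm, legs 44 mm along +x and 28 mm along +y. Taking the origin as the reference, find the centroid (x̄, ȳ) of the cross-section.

x̄ = 34.11 mm, ȳ = 49.59 mm

Part | A | x̄ᵢ | ȳᵢ | A·x̄ᵢ | A·ȳᵢ
vertical leg | 2520.00 | 7.00 | 90.00 | 17640.00 | 226800.00
horizontal leg | 2880.00 | 59.00 | 16.00 | 169920.00 | 46080.00
gusset | 616.00 | 28.67 | 41.33 | 17658.67 | 25461.33
Σ | 6016.00 |  |  | 205218.67 | 298341.33
x̄ = 205218.67 / 6016.00 = 34.11 mm
ȳ = 298341.33 / 6016.00 = 49.59 mm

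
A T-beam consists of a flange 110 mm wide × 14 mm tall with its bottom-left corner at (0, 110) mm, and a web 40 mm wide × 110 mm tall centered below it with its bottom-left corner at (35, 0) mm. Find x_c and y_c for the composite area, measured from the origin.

web: A = 40 × 110 = 4400.00, centroid at (55.00, 55.00).
flange: A = 110 × 14 = 1540.00, centroid at (55.00, 117.00).
ΣA = 5940.00 mm², ΣAx_c = 326700.00 mm³, ΣAy_c = 422180.00 mm³.
x_c = 326700.00/5940.00 = 55.00 mm; y_c = 422180.00/5940.00 = 71.07 mm.

x_c = 55.00 mm, y_c = 71.07 mm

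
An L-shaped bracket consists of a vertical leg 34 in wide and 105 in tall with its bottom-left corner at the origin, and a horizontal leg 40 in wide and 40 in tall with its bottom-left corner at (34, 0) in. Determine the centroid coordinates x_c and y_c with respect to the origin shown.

x_c = 28.45 in, y_c = 42.44 in

vertical leg: A = 34 × 105 = 3570.00, centroid at (17.00, 52.50).
horizontal leg: A = 40 × 40 = 1600.00, centroid at (54.00, 20.00).
ΣA = 5170.00 in², ΣAx_c = 147090.00 in³, ΣAy_c = 219425.00 in³.
x_c = 147090.00/5170.00 = 28.45 in; y_c = 219425.00/5170.00 = 42.44 in.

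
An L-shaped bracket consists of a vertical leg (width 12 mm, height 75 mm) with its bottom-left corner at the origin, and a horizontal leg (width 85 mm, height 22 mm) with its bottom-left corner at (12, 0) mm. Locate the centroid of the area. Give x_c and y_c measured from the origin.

vertical leg: A = 12 × 75 = 900.00, centroid at (6.00, 37.50).
horizontal leg: A = 85 × 22 = 1870.00, centroid at (54.50, 11.00).
ΣA = 2770.00 mm²
ΣAx_c = (900.00)(6.00) + (1870.00)(54.50) = 107315.00 mm³
ΣAy_c = (900.00)(37.50) + (1870.00)(11.00) = 54320.00 mm³
x_c = 107315.00 / 2770.00 = 38.74 mm
y_c = 54320.00 / 2770.00 = 19.61 mm

x_c = 38.74 mm, y_c = 19.61 mm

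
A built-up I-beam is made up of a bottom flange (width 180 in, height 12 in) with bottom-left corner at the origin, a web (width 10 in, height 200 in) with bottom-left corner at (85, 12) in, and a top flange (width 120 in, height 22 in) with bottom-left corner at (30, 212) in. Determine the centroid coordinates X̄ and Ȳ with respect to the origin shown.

bottom flange: A = 180 × 12 = 2160.00, centroid at (90.00, 6.00).
web: A = 10 × 200 = 2000.00, centroid at (90.00, 112.00).
top flange: A = 120 × 22 = 2640.00, centroid at (90.00, 223.00).
ΣA = 6800.00 in², ΣAX̄ = 612000.00 in³, ΣAȲ = 825680.00 in³.
X̄ = 612000.00/6800.00 = 90.00 in; Ȳ = 825680.00/6800.00 = 121.42 in.

X̄ = 90.00 in, Ȳ = 121.42 in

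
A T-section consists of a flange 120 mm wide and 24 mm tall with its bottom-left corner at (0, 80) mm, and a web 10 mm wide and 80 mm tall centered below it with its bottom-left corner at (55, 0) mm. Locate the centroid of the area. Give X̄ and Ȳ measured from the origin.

X̄ = 60.00 mm, Ȳ = 80.70 mm

web: A = 10 × 80 = 800.00, centroid at (60.00, 40.00).
flange: A = 120 × 24 = 2880.00, centroid at (60.00, 92.00).
ΣA = 3680.00 mm²
ΣAX̄ = (800.00)(60.00) + (2880.00)(60.00) = 220800.00 mm³
ΣAȲ = (800.00)(40.00) + (2880.00)(92.00) = 296960.00 mm³
X̄ = 220800.00 / 3680.00 = 60.00 mm
Ȳ = 296960.00 / 3680.00 = 80.70 mm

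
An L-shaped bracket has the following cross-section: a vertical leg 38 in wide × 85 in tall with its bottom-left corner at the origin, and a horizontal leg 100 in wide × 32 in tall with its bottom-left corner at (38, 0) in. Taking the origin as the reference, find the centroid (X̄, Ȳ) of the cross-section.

vertical leg: A = 38 × 85 = 3230.00, centroid at (19.00, 42.50).
horizontal leg: A = 100 × 32 = 3200.00, centroid at (88.00, 16.00).
ΣA = 6430.00 in²
ΣAX̄ = (3230.00)(19.00) + (3200.00)(88.00) = 342970.00 in³
ΣAȲ = (3230.00)(42.50) + (3200.00)(16.00) = 188475.00 in³
X̄ = 342970.00 / 6430.00 = 53.34 in
Ȳ = 188475.00 / 6430.00 = 29.31 in

X̄ = 53.34 in, Ȳ = 29.31 in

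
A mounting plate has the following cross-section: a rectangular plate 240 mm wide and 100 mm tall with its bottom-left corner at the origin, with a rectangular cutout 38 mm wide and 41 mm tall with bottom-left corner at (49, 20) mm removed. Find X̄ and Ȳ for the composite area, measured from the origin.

plate: A = 240 × 100 = 24000.00, centroid at (120.00, 50.00).
hole: A = −(38 × 41) = -1558.00, centroid at (68.00, 40.50).
ΣA = 22442.00 mm²
ΣAX̄ = (24000.00)(120.00) + (-1558.00)(68.00) = 2774056.00 mm³
ΣAȲ = (24000.00)(50.00) + (-1558.00)(40.50) = 1136901.00 mm³
X̄ = 2774056.00 / 22442.00 = 123.61 mm
Ȳ = 1136901.00 / 22442.00 = 50.66 mm

X̄ = 123.61 mm, Ȳ = 50.66 mm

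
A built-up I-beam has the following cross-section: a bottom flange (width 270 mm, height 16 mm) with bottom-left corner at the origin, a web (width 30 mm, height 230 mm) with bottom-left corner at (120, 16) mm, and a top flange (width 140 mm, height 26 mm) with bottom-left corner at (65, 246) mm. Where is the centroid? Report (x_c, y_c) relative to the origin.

x_c = 135.00 mm, y_c = 126.60 mm

Part | A | x̄ᵢ | ȳᵢ | A·x̄ᵢ | A·ȳᵢ
bottom flange | 4320.00 | 135.00 | 8.00 | 583200.00 | 34560.00
web | 6900.00 | 135.00 | 131.00 | 931500.00 | 903900.00
top flange | 3640.00 | 135.00 | 259.00 | 491400.00 | 942760.00
Σ | 14860.00 |  |  | 2006100.00 | 1881220.00
x_c = 2006100.00 / 14860.00 = 135.00 mm
y_c = 1881220.00 / 14860.00 = 126.60 mm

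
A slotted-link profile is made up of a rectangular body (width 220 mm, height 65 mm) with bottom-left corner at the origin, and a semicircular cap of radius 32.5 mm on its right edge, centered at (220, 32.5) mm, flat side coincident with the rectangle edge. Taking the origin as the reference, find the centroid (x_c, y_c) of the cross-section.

rectangular body: A = 220 × 65 = 14300.00, centroid at (110.00, 32.50).
semicircular end: A = ½π·32.5² = 1659.15, centroid at (233.79, 32.50).
ΣA = 15959.15 mm²
ΣAx_c = (14300.00)(110.00) + (1659.15)(233.79) = 1960899.21 mm³
ΣAy_c = (14300.00)(32.50) + (1659.15)(32.50) = 518672.49 mm³
x_c = 1960899.21 / 15959.15 = 122.87 mm
y_c = 518672.49 / 15959.15 = 32.50 mm

x_c = 122.87 mm, y_c = 32.50 mm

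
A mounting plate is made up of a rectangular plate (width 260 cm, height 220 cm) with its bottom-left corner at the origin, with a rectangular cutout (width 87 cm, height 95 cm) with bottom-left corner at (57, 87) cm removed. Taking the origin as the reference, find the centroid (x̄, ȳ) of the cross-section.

x̄ = 134.98 cm, ȳ = 105.86 cm

plate: A = 260 × 220 = 57200.00, centroid at (130.00, 110.00).
hole: A = −(87 × 95) = -8265.00, centroid at (100.50, 134.50).
ΣA = 48935.00 cm²
ΣAx̄ = (57200.00)(130.00) + (-8265.00)(100.50) = 6605367.50 cm³
ΣAȳ = (57200.00)(110.00) + (-8265.00)(134.50) = 5180357.50 cm³
x̄ = 6605367.50 / 48935.00 = 134.98 cm
ȳ = 5180357.50 / 48935.00 = 105.86 cm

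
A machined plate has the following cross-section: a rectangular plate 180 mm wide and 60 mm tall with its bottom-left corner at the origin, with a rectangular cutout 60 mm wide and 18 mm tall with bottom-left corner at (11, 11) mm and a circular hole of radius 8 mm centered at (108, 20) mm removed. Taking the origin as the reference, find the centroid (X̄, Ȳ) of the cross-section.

X̄ = 95.18 mm, Ȳ = 31.35 mm

Part | A | x̄ᵢ | ȳᵢ | A·x̄ᵢ | A·ȳᵢ
plate | 10800.00 | 90.00 | 30.00 | 972000.00 | 324000.00
hole 1 | -1080.00 | 41.00 | 20.00 | -44280.00 | -21600.00
hole 2 | -201.06 | 108.00 | 20.00 | -21714.69 | -4021.24
Σ | 9518.94 |  |  | 906005.31 | 298378.76
X̄ = 906005.31 / 9518.94 = 95.18 mm
Ȳ = 298378.76 / 9518.94 = 31.35 mm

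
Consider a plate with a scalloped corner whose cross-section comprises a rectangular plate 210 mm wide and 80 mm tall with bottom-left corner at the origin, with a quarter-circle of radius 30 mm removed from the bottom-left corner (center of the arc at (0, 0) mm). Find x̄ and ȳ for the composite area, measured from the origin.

Part | A | x̄ᵢ | ȳᵢ | A·x̄ᵢ | A·ȳᵢ
plate | 16800.00 | 105.00 | 40.00 | 1764000.00 | 672000.00
removed quarter-circle | -706.86 | 12.73 | 12.73 | -9000.00 | -9000.00
Σ | 16093.14 |  |  | 1755000.00 | 663000.00
x̄ = 1755000.00 / 16093.14 = 109.05 mm
ȳ = 663000.00 / 16093.14 = 41.20 mm

x̄ = 109.05 mm, ȳ = 41.20 mm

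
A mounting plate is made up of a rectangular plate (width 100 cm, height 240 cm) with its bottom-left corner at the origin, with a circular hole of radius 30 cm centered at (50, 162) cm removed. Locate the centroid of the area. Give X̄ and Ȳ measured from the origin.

Part | A | x̄ᵢ | ȳᵢ | A·x̄ᵢ | A·ȳᵢ
plate | 24000.00 | 50.00 | 120.00 | 1200000.00 | 2880000.00
hole | -2827.43 | 50.00 | 162.00 | -141371.67 | -458044.21
Σ | 21172.57 |  |  | 1058628.33 | 2421955.79
X̄ = 1058628.33 / 21172.57 = 50.00 cm
Ȳ = 2421955.79 / 21172.57 = 114.39 cm

X̄ = 50.00 cm, Ȳ = 114.39 cm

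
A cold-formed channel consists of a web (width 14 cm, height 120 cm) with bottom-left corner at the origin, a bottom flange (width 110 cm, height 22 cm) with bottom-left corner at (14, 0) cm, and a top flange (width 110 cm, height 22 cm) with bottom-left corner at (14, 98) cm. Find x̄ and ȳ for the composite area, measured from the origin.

x̄ = 53.02 cm, ȳ = 60.00 cm

web: A = 14 × 120 = 1680.00, centroid at (7.00, 60.00).
bottom flange: A = 110 × 22 = 2420.00, centroid at (69.00, 11.00).
top flange: A = 110 × 22 = 2420.00, centroid at (69.00, 109.00).
ΣA = 6520.00 cm²
ΣAx̄ = (1680.00)(7.00) + (2420.00)(69.00) + (2420.00)(69.00) = 345720.00 cm³
ΣAȳ = (1680.00)(60.00) + (2420.00)(11.00) + (2420.00)(109.00) = 391200.00 cm³
x̄ = 345720.00 / 6520.00 = 53.02 cm
ȳ = 391200.00 / 6520.00 = 60.00 cm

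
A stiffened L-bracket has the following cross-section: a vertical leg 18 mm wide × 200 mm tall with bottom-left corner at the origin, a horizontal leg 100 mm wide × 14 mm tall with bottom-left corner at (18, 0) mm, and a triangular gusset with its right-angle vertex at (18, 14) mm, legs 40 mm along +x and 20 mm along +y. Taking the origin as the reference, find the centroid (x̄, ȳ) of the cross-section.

vertical leg: A = 18 × 200 = 3600.00, centroid at (9.00, 100.00).
horizontal leg: A = 100 × 14 = 1400.00, centroid at (68.00, 7.00).
gusset: A = ½·40·20 = 400.00, centroid at (31.33, 20.67).
ΣA = 5400.00 mm²
ΣAx̄ = (3600.00)(9.00) + (1400.00)(68.00) + (400.00)(31.33) = 140133.33 mm³
ΣAȳ = (3600.00)(100.00) + (1400.00)(7.00) + (400.00)(20.67) = 378066.67 mm³
x̄ = 140133.33 / 5400.00 = 25.95 mm
ȳ = 378066.67 / 5400.00 = 70.01 mm

x̄ = 25.95 mm, ȳ = 70.01 mm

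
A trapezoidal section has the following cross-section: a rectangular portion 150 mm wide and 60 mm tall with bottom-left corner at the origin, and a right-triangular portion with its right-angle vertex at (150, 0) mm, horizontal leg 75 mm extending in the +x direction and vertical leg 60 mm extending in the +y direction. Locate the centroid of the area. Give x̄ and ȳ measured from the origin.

Part | A | x̄ᵢ | ȳᵢ | A·x̄ᵢ | A·ȳᵢ
rectangular portion | 9000.00 | 75.00 | 30.00 | 675000.00 | 270000.00
triangular portion | 2250.00 | 175.00 | 20.00 | 393750.00 | 45000.00
Σ | 11250.00 |  |  | 1068750.00 | 315000.00
x̄ = 1068750.00 / 11250.00 = 95.00 mm
ȳ = 315000.00 / 11250.00 = 28.00 mm

x̄ = 95.00 mm, ȳ = 28.00 mm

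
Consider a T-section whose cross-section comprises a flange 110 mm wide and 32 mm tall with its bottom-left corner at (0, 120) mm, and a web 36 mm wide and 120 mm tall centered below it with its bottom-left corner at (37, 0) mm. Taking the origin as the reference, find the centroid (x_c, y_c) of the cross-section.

web: A = 36 × 120 = 4320.00, centroid at (55.00, 60.00).
flange: A = 110 × 32 = 3520.00, centroid at (55.00, 136.00).
ΣA = 7840.00 mm², ΣAx_c = 431200.00 mm³, ΣAy_c = 737920.00 mm³.
x_c = 431200.00/7840.00 = 55.00 mm; y_c = 737920.00/7840.00 = 94.12 mm.

x_c = 55.00 mm, y_c = 94.12 mm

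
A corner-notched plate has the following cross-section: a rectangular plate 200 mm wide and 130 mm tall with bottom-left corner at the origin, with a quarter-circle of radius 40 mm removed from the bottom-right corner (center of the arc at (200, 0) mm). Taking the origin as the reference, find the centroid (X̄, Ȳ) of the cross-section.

X̄ = 95.78 mm, Ȳ = 67.44 mm

plate: A = 200 × 130 = 26000.00, centroid at (100.00, 65.00).
removed quarter-circle: A = −¼π·40² = -1256.64, centroid at (183.02, 16.98).
ΣA = 24743.36 mm², ΣAX̄ = 2370005.92 mm³, ΣAȲ = 1668666.67 mm³.
X̄ = 2370005.92/24743.36 = 95.78 mm; Ȳ = 1668666.67/24743.36 = 67.44 mm.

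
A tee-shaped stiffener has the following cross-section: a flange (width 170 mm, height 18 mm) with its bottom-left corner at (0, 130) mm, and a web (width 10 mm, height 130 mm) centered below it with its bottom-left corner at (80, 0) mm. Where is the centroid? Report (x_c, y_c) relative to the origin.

web: A = 10 × 130 = 1300.00, centroid at (85.00, 65.00).
flange: A = 170 × 18 = 3060.00, centroid at (85.00, 139.00).
ΣA = 4360.00 mm²
ΣAx_c = (1300.00)(85.00) + (3060.00)(85.00) = 370600.00 mm³
ΣAy_c = (1300.00)(65.00) + (3060.00)(139.00) = 509840.00 mm³
x_c = 370600.00 / 4360.00 = 85.00 mm
y_c = 509840.00 / 4360.00 = 116.94 mm

x_c = 85.00 mm, y_c = 116.94 mm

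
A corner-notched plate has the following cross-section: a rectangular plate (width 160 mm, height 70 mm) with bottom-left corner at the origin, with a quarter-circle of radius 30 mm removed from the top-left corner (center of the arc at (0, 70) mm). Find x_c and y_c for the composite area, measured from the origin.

x_c = 84.53 mm, y_c = 33.50 mm

plate: A = 160 × 70 = 11200.00, centroid at (80.00, 35.00).
removed quarter-circle: A = −¼π·30² = -706.86, centroid at (12.73, 57.27).
ΣA = 10493.14 mm², ΣAx_c = 887000.00 mm³, ΣAy_c = 351519.92 mm³.
x_c = 887000.00/10493.14 = 84.53 mm; y_c = 351519.92/10493.14 = 33.50 mm.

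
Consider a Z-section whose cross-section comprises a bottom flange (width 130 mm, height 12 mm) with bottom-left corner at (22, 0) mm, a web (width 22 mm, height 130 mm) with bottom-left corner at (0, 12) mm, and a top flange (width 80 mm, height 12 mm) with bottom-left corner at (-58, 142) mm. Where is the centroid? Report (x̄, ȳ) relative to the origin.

Part | A | x̄ᵢ | ȳᵢ | A·x̄ᵢ | A·ȳᵢ
bottom flange | 1560.00 | 87.00 | 6.00 | 135720.00 | 9360.00
web | 2860.00 | 11.00 | 77.00 | 31460.00 | 220220.00
top flange | 960.00 | -18.00 | 148.00 | -17280.00 | 142080.00
Σ | 5380.00 |  |  | 149900.00 | 371660.00
x̄ = 149900.00 / 5380.00 = 27.86 mm
ȳ = 371660.00 / 5380.00 = 69.08 mm

x̄ = 27.86 mm, ȳ = 69.08 mm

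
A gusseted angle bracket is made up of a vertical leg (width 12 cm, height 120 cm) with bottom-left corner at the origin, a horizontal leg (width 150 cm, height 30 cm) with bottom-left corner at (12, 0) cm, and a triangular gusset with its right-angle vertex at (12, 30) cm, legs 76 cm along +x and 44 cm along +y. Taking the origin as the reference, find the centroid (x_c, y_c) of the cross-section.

x_c = 60.77 cm, y_c = 30.03 cm

vertical leg: A = 12 × 120 = 1440.00, centroid at (6.00, 60.00).
horizontal leg: A = 150 × 30 = 4500.00, centroid at (87.00, 15.00).
gusset: A = ½·76·44 = 1672.00, centroid at (37.33, 44.67).
ΣA = 7612.00 cm²
ΣAx_c = (1440.00)(6.00) + (4500.00)(87.00) + (1672.00)(37.33) = 462561.33 cm³
ΣAy_c = (1440.00)(60.00) + (4500.00)(15.00) + (1672.00)(44.67) = 228582.67 cm³
x_c = 462561.33 / 7612.00 = 60.77 cm
y_c = 228582.67 / 7612.00 = 30.03 cm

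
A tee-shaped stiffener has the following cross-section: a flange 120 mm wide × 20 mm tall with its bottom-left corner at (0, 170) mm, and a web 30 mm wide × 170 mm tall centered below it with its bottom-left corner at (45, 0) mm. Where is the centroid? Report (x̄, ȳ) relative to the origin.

Part | A | x̄ᵢ | ȳᵢ | A·x̄ᵢ | A·ȳᵢ
web | 5100.00 | 60.00 | 85.00 | 306000.00 | 433500.00
flange | 2400.00 | 60.00 | 180.00 | 144000.00 | 432000.00
Σ | 7500.00 |  |  | 450000.00 | 865500.00
x̄ = 450000.00 / 7500.00 = 60.00 mm
ȳ = 865500.00 / 7500.00 = 115.40 mm

x̄ = 60.00 mm, ȳ = 115.40 mm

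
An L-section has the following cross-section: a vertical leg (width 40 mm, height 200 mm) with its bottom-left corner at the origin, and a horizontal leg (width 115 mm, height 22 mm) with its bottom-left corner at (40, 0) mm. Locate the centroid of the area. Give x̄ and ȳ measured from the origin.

Part | A | x̄ᵢ | ȳᵢ | A·x̄ᵢ | A·ȳᵢ
vertical leg | 8000.00 | 20.00 | 100.00 | 160000.00 | 800000.00
horizontal leg | 2530.00 | 97.50 | 11.00 | 246675.00 | 27830.00
Σ | 10530.00 |  |  | 406675.00 | 827830.00
x̄ = 406675.00 / 10530.00 = 38.62 mm
ȳ = 827830.00 / 10530.00 = 78.62 mm

x̄ = 38.62 mm, ȳ = 78.62 mm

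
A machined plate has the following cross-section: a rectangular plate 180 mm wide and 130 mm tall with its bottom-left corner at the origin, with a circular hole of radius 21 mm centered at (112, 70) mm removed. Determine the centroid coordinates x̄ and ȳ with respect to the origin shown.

Part | A | x̄ᵢ | ȳᵢ | A·x̄ᵢ | A·ȳᵢ
plate | 23400.00 | 90.00 | 65.00 | 2106000.00 | 1521000.00
hole | -1385.44 | 112.00 | 70.00 | -155169.54 | -96980.97
Σ | 22014.56 |  |  | 1950830.46 | 1424019.03
x̄ = 1950830.46 / 22014.56 = 88.62 mm
ȳ = 1424019.03 / 22014.56 = 64.69 mm

x̄ = 88.62 mm, ȳ = 64.69 mm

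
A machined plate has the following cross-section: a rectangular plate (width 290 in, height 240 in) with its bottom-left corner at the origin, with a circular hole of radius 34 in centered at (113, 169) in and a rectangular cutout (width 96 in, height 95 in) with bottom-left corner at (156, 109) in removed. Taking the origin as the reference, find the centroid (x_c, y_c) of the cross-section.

x_c = 137.58 in, y_c = 111.01 in

plate: A = 290 × 240 = 69600.00, centroid at (145.00, 120.00).
hole 1: A = −π·34² = -3631.68, centroid at (113.00, 169.00).
hole 2: A = −(96 × 95) = -9120.00, centroid at (204.00, 156.50).
ΣA = 56848.32 in²
ΣAx_c = (69600.00)(145.00) + (-3631.68)(113.00) + (-9120.00)(204.00) = 7821140.03 in³
ΣAy_c = (69600.00)(120.00) + (-3631.68)(169.00) + (-9120.00)(156.50) = 6310965.89 in³
x_c = 7821140.03 / 56848.32 = 137.58 in
y_c = 6310965.89 / 56848.32 = 111.01 in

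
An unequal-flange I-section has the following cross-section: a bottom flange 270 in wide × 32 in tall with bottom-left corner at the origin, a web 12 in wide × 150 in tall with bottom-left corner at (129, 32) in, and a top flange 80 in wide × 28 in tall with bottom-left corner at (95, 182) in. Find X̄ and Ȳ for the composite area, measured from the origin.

X̄ = 135.00 in, Ȳ = 60.72 in

bottom flange: A = 270 × 32 = 8640.00, centroid at (135.00, 16.00).
web: A = 12 × 150 = 1800.00, centroid at (135.00, 107.00).
top flange: A = 80 × 28 = 2240.00, centroid at (135.00, 196.00).
ΣA = 12680.00 in², ΣAX̄ = 1711800.00 in³, ΣAȲ = 769880.00 in³.
X̄ = 1711800.00/12680.00 = 135.00 in; Ȳ = 769880.00/12680.00 = 60.72 in.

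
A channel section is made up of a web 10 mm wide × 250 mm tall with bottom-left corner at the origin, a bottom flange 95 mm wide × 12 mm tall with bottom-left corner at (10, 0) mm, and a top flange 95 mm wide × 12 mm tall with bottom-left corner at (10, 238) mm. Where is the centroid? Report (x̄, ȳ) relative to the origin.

web: A = 10 × 250 = 2500.00, centroid at (5.00, 125.00).
bottom flange: A = 95 × 12 = 1140.00, centroid at (57.50, 6.00).
top flange: A = 95 × 12 = 1140.00, centroid at (57.50, 244.00).
ΣA = 4780.00 mm²
ΣAx̄ = (2500.00)(5.00) + (1140.00)(57.50) + (1140.00)(57.50) = 143600.00 mm³
ΣAȳ = (2500.00)(125.00) + (1140.00)(6.00) + (1140.00)(244.00) = 597500.00 mm³
x̄ = 143600.00 / 4780.00 = 30.04 mm
ȳ = 597500.00 / 4780.00 = 125.00 mm

x̄ = 30.04 mm, ȳ = 125.00 mm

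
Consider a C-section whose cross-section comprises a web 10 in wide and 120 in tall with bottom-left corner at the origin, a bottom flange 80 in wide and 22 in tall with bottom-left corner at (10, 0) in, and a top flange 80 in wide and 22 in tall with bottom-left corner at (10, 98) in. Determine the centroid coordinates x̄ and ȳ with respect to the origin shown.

x̄ = 38.56 in, ȳ = 60.00 in

Part | A | x̄ᵢ | ȳᵢ | A·x̄ᵢ | A·ȳᵢ
web | 1200.00 | 5.00 | 60.00 | 6000.00 | 72000.00
bottom flange | 1760.00 | 50.00 | 11.00 | 88000.00 | 19360.00
top flange | 1760.00 | 50.00 | 109.00 | 88000.00 | 191840.00
Σ | 4720.00 |  |  | 182000.00 | 283200.00
x̄ = 182000.00 / 4720.00 = 38.56 in
ȳ = 283200.00 / 4720.00 = 60.00 in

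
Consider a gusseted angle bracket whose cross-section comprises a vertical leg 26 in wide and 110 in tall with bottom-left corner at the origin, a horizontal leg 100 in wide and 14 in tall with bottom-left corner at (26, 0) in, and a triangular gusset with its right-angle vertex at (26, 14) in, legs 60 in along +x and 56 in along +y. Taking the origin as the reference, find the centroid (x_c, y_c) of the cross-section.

vertical leg: A = 26 × 110 = 2860.00, centroid at (13.00, 55.00).
horizontal leg: A = 100 × 14 = 1400.00, centroid at (76.00, 7.00).
gusset: A = ½·60·56 = 1680.00, centroid at (46.00, 32.67).
ΣA = 5940.00 in², ΣAx_c = 220860.00 in³, ΣAy_c = 221980.00 in³.
x_c = 220860.00/5940.00 = 37.18 in; y_c = 221980.00/5940.00 = 37.37 in.

x_c = 37.18 in, y_c = 37.37 in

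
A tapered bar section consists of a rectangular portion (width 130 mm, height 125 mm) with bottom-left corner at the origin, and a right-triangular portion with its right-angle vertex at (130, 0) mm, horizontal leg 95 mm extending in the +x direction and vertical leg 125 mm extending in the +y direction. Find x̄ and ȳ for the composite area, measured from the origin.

Part | A | x̄ᵢ | ȳᵢ | A·x̄ᵢ | A·ȳᵢ
rectangular portion | 16250.00 | 65.00 | 62.50 | 1056250.00 | 1015625.00
triangular portion | 5937.50 | 161.67 | 41.67 | 959895.83 | 247395.83
Σ | 22187.50 |  |  | 2016145.83 | 1263020.83
x̄ = 2016145.83 / 22187.50 = 90.87 mm
ȳ = 1263020.83 / 22187.50 = 56.92 mm

x̄ = 90.87 mm, ȳ = 56.92 mm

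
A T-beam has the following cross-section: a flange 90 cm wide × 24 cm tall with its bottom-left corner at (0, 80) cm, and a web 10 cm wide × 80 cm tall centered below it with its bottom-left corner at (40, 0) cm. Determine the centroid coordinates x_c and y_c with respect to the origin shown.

web: A = 10 × 80 = 800.00, centroid at (45.00, 40.00).
flange: A = 90 × 24 = 2160.00, centroid at (45.00, 92.00).
ΣA = 2960.00 cm², ΣAx_c = 133200.00 cm³, ΣAy_c = 230720.00 cm³.
x_c = 133200.00/2960.00 = 45.00 cm; y_c = 230720.00/2960.00 = 77.95 cm.

x_c = 45.00 cm, y_c = 77.95 cm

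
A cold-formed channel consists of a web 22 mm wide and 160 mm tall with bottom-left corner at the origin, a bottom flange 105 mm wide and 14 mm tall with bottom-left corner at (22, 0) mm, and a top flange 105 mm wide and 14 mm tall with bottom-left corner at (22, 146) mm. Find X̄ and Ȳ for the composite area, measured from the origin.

Part | A | x̄ᵢ | ȳᵢ | A·x̄ᵢ | A·ȳᵢ
web | 3520.00 | 11.00 | 80.00 | 38720.00 | 281600.00
bottom flange | 1470.00 | 74.50 | 7.00 | 109515.00 | 10290.00
top flange | 1470.00 | 74.50 | 153.00 | 109515.00 | 224910.00
Σ | 6460.00 |  |  | 257750.00 | 516800.00
X̄ = 257750.00 / 6460.00 = 39.90 mm
Ȳ = 516800.00 / 6460.00 = 80.00 mm

X̄ = 39.90 mm, Ȳ = 80.00 mm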